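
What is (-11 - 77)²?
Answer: 7744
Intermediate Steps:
(-11 - 77)² = (-88)² = 7744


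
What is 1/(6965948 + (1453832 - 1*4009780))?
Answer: 1/4410000 ≈ 2.2676e-7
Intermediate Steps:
1/(6965948 + (1453832 - 1*4009780)) = 1/(6965948 + (1453832 - 4009780)) = 1/(6965948 - 2555948) = 1/4410000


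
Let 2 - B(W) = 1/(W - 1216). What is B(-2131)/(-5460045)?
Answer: -1339/3654954123 ≈ -3.6635e-7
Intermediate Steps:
B(W) = 2 - 1/(-1216 + W) (B(W) = 2 - 1/(W - 1216) = 2 - 1/(-1216 + W))
B(-2131)/(-5460045) = ((-2433 + 2*(-2131))/(-1216 - 2131))/(-5460045) = ((-2433 - 4262)/(-3347))*(-1/5460045) = -1/3347*(-6695)*(-1/5460045) = (6695/3347)*(-1/5460045) = -1339/3654954123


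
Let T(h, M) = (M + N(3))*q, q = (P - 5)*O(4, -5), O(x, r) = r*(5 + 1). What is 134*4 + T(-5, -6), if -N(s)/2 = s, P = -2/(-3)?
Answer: -1024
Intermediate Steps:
O(x, r) = 6*r (O(x, r) = r*6 = 6*r)
P = ⅔ (P = -2*(-⅓) = ⅔ ≈ 0.66667)
N(s) = -2*s
q = 130 (q = (⅔ - 5)*(6*(-5)) = -13/3*(-30) = 130)
T(h, M) = -780 + 130*M (T(h, M) = (M - 2*3)*130 = (M - 6)*130 = (-6 + M)*130 = -780 + 130*M)
134*4 + T(-5, -6) = 134*4 + (-780 + 130*(-6)) = 536 + (-780 - 780) = 536 - 1560 = -1024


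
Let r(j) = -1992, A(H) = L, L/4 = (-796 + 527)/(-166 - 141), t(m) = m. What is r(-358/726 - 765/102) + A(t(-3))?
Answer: -610468/307 ≈ -1988.5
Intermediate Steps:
L = 1076/307 (L = 4*((-796 + 527)/(-166 - 141)) = 4*(-269/(-307)) = 4*(-269*(-1/307)) = 4*(269/307) = 1076/307 ≈ 3.5049)
A(H) = 1076/307
r(-358/726 - 765/102) + A(t(-3)) = -1992 + 1076/307 = -610468/307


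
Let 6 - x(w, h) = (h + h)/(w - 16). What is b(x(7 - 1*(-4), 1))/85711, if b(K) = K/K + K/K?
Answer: 2/85711 ≈ 2.3334e-5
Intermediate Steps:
x(w, h) = 6 - 2*h/(-16 + w) (x(w, h) = 6 - (h + h)/(w - 16) = 6 - 2*h/(-16 + w))
b(K) = 2 (b(K) = 1 + 1 = 2)
b(x(7 - 1*(-4), 1))/85711 = 2/85711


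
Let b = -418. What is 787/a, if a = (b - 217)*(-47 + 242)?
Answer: -787/123825 ≈ -0.0063557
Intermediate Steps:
a = -123825 (a = (-418 - 217)*(-47 + 242) = -635*195 = -123825)
787/a = 787/(-123825) = 787*(-1/123825) = -787/123825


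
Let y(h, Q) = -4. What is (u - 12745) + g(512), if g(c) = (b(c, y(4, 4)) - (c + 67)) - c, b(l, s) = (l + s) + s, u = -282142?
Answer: -295474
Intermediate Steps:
b(l, s) = l + 2*s
g(c) = -75 - c (g(c) = ((c + 2*(-4)) - (c + 67)) - c = ((c - 8) - (67 + c)) - c = ((-8 + c) + (-67 - c)) - c = -75 - c)
(u - 12745) + g(512) = (-282142 - 12745) + (-75 - 1*512) = -294887 + (-75 - 512) = -294887 - 587 = -295474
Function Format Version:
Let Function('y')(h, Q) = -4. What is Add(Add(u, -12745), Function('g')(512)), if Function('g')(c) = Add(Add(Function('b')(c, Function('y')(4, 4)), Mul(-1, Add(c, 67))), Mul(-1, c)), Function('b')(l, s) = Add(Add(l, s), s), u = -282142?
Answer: -295474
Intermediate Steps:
Function('b')(l, s) = Add(l, Mul(2, s))
Function('g')(c) = Add(-75, Mul(-1, c)) (Function('g')(c) = Add(Add(Add(c, Mul(2, -4)), Mul(-1, Add(c, 67))), Mul(-1, c)) = Add(Add(Add(c, -8), Mul(-1, Add(67, c))), Mul(-1, c)) = Add(Add(Add(-8, c), Add(-67, Mul(-1, c))), Mul(-1, c)) = Add(-75, Mul(-1, c)))
Add(Add(u, -12745), Function('g')(512)) = Add(Add(-282142, -12745), Add(-75, Mul(-1, 512))) = Add(-294887, Add(-75, -512)) = Add(-294887, -587) = -295474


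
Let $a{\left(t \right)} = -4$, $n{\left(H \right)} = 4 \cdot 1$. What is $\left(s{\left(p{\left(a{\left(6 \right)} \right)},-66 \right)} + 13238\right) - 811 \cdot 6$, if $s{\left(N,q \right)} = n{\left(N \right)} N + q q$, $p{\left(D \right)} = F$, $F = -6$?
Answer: $12704$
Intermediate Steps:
$n{\left(H \right)} = 4$
$p{\left(D \right)} = -6$
$s{\left(N,q \right)} = q^{2} + 4 N$ ($s{\left(N,q \right)} = 4 N + q q = 4 N + q^{2} = q^{2} + 4 N$)
$\left(s{\left(p{\left(a{\left(6 \right)} \right)},-66 \right)} + 13238\right) - 811 \cdot 6 = \left(\left(\left(-66\right)^{2} + 4 \left(-6\right)\right) + 13238\right) - 811 \cdot 6 = \left(\left(4356 - 24\right) + 13238\right) - 4866 = \left(4332 + 13238\right) - 4866 = 17570 - 4866 = 12704$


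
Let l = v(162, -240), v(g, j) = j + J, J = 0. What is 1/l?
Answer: -1/240 ≈ -0.0041667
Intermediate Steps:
v(g, j) = j (v(g, j) = j + 0 = j)
l = -240
1/l = 1/(-240) = -1/240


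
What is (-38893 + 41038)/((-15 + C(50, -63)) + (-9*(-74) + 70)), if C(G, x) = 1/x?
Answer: 10395/3494 ≈ 2.9751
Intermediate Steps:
(-38893 + 41038)/((-15 + C(50, -63)) + (-9*(-74) + 70)) = (-38893 + 41038)/((-15 + 1/(-63)) + (-9*(-74) + 70)) = 2145/((-15 - 1/63) + (666 + 70)) = 2145/(-946/63 + 736) = 2145/(45422/63) = 2145*(63/45422) = 10395/3494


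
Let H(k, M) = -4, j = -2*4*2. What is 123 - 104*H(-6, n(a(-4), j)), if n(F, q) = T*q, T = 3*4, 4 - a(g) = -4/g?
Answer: 539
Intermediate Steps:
a(g) = 4 + 4/g (a(g) = 4 - (-4)/g = 4 + 4/g)
T = 12
j = -16 (j = -8*2 = -16)
n(F, q) = 12*q
123 - 104*H(-6, n(a(-4), j)) = 123 - 104*(-4) = 123 + 416 = 539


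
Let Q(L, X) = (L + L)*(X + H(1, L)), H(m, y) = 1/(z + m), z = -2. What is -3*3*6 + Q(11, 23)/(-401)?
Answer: -22138/401 ≈ -55.207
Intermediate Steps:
H(m, y) = 1/(-2 + m)
Q(L, X) = 2*L*(-1 + X) (Q(L, X) = (L + L)*(X + 1/(-2 + 1)) = (2*L)*(X + 1/(-1)) = (2*L)*(X - 1) = (2*L)*(-1 + X) = 2*L*(-1 + X))
-3*3*6 + Q(11, 23)/(-401) = -3*3*6 + (2*11*(-1 + 23))/(-401) = -9*6 + (2*11*22)*(-1/401) = -54 + 484*(-1/401) = -54 - 484/401 = -22138/401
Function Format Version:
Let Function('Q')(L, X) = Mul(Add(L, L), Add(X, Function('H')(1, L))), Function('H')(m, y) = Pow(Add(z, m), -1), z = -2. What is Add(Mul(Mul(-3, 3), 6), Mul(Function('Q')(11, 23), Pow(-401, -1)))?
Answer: Rational(-22138, 401) ≈ -55.207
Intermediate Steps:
Function('H')(m, y) = Pow(Add(-2, m), -1)
Function('Q')(L, X) = Mul(2, L, Add(-1, X)) (Function('Q')(L, X) = Mul(Add(L, L), Add(X, Pow(Add(-2, 1), -1))) = Mul(Mul(2, L), Add(X, Pow(-1, -1))) = Mul(Mul(2, L), Add(X, -1)) = Mul(Mul(2, L), Add(-1, X)) = Mul(2, L, Add(-1, X)))
Add(Mul(Mul(-3, 3), 6), Mul(Function('Q')(11, 23), Pow(-401, -1))) = Add(Mul(Mul(-3, 3), 6), Mul(Mul(2, 11, Add(-1, 23)), Pow(-401, -1))) = Add(Mul(-9, 6), Mul(Mul(2, 11, 22), Rational(-1, 401))) = Add(-54, Mul(484, Rational(-1, 401))) = Add(-54, Rational(-484, 401)) = Rational(-22138, 401)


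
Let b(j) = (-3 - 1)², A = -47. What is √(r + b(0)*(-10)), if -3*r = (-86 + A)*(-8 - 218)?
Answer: I*√91614/3 ≈ 100.89*I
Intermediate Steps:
b(j) = 16 (b(j) = (-4)² = 16)
r = -30058/3 (r = -(-86 - 47)*(-8 - 218)/3 = -(-133)*(-226)/3 = -⅓*30058 = -30058/3 ≈ -10019.)
√(r + b(0)*(-10)) = √(-30058/3 + 16*(-10)) = √(-30058/3 - 160) = √(-30538/3) = I*√91614/3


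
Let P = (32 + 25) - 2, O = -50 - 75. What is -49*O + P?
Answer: 6180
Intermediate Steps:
O = -125
P = 55 (P = 57 - 2 = 55)
-49*O + P = -49*(-125) + 55 = 6125 + 55 = 6180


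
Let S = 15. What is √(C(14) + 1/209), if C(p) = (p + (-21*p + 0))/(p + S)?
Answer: 3*I*√39390439/6061 ≈ 3.1065*I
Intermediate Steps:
C(p) = -20*p/(15 + p) (C(p) = (p + (-21*p + 0))/(p + 15) = (p - 21*p)/(15 + p) = (-20*p)/(15 + p) = -20*p/(15 + p))
√(C(14) + 1/209) = √(-20*14/(15 + 14) + 1/209) = √(-20*14/29 + 1/209) = √(-20*14*1/29 + 1/209) = √(-280/29 + 1/209) = √(-58491/6061) = 3*I*√39390439/6061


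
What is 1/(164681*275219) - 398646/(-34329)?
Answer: 6022656084362041/518634981210577 ≈ 11.613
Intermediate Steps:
1/(164681*275219) - 398646/(-34329) = (1/164681)*(1/275219) - 398646*(-1/34329) = 1/45323340139 + 132882/11443 = 6022656084362041/518634981210577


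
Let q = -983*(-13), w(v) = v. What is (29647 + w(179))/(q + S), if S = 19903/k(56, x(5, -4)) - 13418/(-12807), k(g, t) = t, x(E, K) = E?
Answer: 954953955/536634038 ≈ 1.7795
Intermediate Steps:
S = 254964811/64035 (S = 19903/5 - 13418/(-12807) = 19903*(1/5) - 13418*(-1/12807) = 19903/5 + 13418/12807 = 254964811/64035 ≈ 3981.6)
q = 12779
(29647 + w(179))/(q + S) = (29647 + 179)/(12779 + 254964811/64035) = 29826/(1073268076/64035) = 29826*(64035/1073268076) = 954953955/536634038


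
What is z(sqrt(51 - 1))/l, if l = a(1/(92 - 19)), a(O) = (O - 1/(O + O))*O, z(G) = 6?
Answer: -63948/5327 ≈ -12.005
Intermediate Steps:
a(O) = O*(O - 1/(2*O)) (a(O) = (O - 1/(2*O))*O = O*(O - 1/(2*O)))
l = -5327/10658 (l = -1/2 + (1/(92 - 19))**2 = -1/2 + (1/73)**2 = -1/2 + 1/5329 = -5327/10658 ≈ -0.49981)
z(sqrt(51 - 1))/l = 6/(-5327/10658) = 6*(-10658/5327) = -63948/5327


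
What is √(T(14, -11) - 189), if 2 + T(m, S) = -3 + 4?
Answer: I*√190 ≈ 13.784*I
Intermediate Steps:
T(m, S) = -1 (T(m, S) = -2 + (-3 + 4) = -2 + 1 = -1)
√(T(14, -11) - 189) = √(-1 - 189) = √(-190) = I*√190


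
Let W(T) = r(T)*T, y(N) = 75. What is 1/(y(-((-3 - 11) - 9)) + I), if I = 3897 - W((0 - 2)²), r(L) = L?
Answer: 1/3956 ≈ 0.00025278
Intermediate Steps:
W(T) = T² (W(T) = T*T = T²)
I = 3881 (I = 3897 - ((0 - 2)²)² = 3897 - ((-2)²)² = 3897 - 1*4² = 3897 - 1*16 = 3897 - 16 = 3881)
1/(y(-((-3 - 11) - 9)) + I) = 1/(75 + 3881) = 1/3956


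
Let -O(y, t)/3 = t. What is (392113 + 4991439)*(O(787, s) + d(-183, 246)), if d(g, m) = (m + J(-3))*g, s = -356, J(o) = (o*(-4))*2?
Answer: -260251670784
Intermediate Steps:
J(o) = -8*o (J(o) = -4*o*2 = -8*o)
O(y, t) = -3*t
d(g, m) = g*(24 + m) (d(g, m) = (m - 8*(-3))*g = (m + 24)*g = (24 + m)*g = g*(24 + m))
(392113 + 4991439)*(O(787, s) + d(-183, 246)) = (392113 + 4991439)*(-3*(-356) - 183*(24 + 246)) = 5383552*(1068 - 183*270) = 5383552*(1068 - 49410) = 5383552*(-48342) = -260251670784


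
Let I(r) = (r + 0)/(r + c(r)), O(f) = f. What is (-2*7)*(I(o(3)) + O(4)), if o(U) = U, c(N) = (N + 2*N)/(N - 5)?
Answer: -28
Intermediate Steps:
c(N) = 3*N/(-5 + N) (c(N) = (3*N)/(-5 + N) = 3*N/(-5 + N))
I(r) = r/(r + 3*r/(-5 + r)) (I(r) = (r + 0)/(r + 3*r/(-5 + r)) = r/(r + 3*r/(-5 + r)))
(-2*7)*(I(o(3)) + O(4)) = (-2*7)*((-5 + 3)/(-2 + 3) + 4) = -14*(-2/1 + 4) = -14*(1*(-2) + 4) = -14*(-2 + 4) = -14*2 = -28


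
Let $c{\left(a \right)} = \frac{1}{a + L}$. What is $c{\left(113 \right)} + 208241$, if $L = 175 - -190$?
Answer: $\frac{99539199}{478} \approx 2.0824 \cdot 10^{5}$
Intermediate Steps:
$L = 365$ ($L = 175 + 190 = 365$)
$c{\left(a \right)} = \frac{1}{365 + a}$ ($c{\left(a \right)} = \frac{1}{a + 365} = \frac{1}{365 + a}$)
$c{\left(113 \right)} + 208241 = \frac{1}{365 + 113} + 208241 = \frac{1}{478} + 208241 = \frac{99539199}{478}$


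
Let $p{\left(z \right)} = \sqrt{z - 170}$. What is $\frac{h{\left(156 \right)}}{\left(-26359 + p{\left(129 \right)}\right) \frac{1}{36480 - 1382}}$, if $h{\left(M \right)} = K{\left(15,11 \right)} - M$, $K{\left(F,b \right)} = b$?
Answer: $\frac{67073243195}{347398461} + \frac{2544605 i \sqrt{41}}{347398461} \approx 193.07 + 0.046901 i$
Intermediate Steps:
$p{\left(z \right)} = \sqrt{-170 + z}$
$h{\left(M \right)} = 11 - M$
$\frac{h{\left(156 \right)}}{\left(-26359 + p{\left(129 \right)}\right) \frac{1}{36480 - 1382}} = \frac{11 - 156}{\left(-26359 + \sqrt{-170 + 129}\right) \frac{1}{36480 - 1382}} = \frac{11 - 156}{\left(-26359 + \sqrt{-41}\right) \frac{1}{35098}} = - \frac{145}{\left(-26359 + i \sqrt{41}\right) \frac{1}{35098}} = - \frac{145}{- \frac{26359}{35098} + \frac{i \sqrt{41}}{35098}}$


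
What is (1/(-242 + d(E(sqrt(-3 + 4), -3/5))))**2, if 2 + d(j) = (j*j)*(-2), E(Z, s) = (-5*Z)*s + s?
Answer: 625/40806544 ≈ 1.5316e-5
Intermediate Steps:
E(Z, s) = s - 5*Z*s (E(Z, s) = -5*Z*s + s = s - 5*Z*s)
d(j) = -2 - 2*j**2 (d(j) = -2 + (j*j)*(-2) = -2 + j**2*(-2) = -2 - 2*j**2)
(1/(-242 + d(E(sqrt(-3 + 4), -3/5))))**2 = (1/(-242 + (-2 - 2*9*(1 - 5*sqrt(-3 + 4))**2/25)))**2 = (1/(-242 + (-2 - 2*9*(1 - 5*sqrt(1))**2/25)))**2 = (1/(-242 + (-2 - 2*9*(1 - 5*1)**2/25)))**2 = (1/(-242 + (-2 - 2*9*(1 - 5)**2/25)))**2 = (1/(-242 + (-2 - 2*(-3/5*(-4))**2)))**2 = (1/(-242 + (-2 - 2*(12/5)**2)))**2 = (1/(-242 + (-2 - 2*144/25)))**2 = (1/(-242 + (-2 - 288/25)))**2 = (1/(-242 - 338/25))**2 = (1/(-6388/25))**2 = (-25/6388)**2 = 625/40806544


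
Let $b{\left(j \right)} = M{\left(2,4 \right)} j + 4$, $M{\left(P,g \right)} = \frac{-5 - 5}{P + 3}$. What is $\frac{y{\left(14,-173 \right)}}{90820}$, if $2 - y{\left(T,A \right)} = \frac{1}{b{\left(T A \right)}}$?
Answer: $\frac{1939}{88059072} \approx 2.2019 \cdot 10^{-5}$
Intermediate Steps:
$M{\left(P,g \right)} = - \frac{10}{3 + P}$
$b{\left(j \right)} = 4 - 2 j$ ($b{\left(j \right)} = - \frac{10}{3 + 2} j + 4 = - \frac{10}{5} j + 4 = \left(-10\right) \frac{1}{5} j + 4 = - 2 j + 4 = 4 - 2 j$)
$y{\left(T,A \right)} = 2 - \frac{1}{4 - 2 A T}$ ($y{\left(T,A \right)} = 2 - \frac{1}{4 - 2 T A} = 2 - \frac{1}{4 - 2 A T}$)
$\frac{y{\left(14,-173 \right)}}{90820} = \frac{\frac{1}{2} \frac{1}{2 - \left(-173\right) 14} \left(7 - \left(-692\right) 14\right)}{90820} = \frac{7 + 9688}{2 \left(2 + 2422\right)} \frac{1}{90820} = \frac{1}{2} \cdot \frac{1}{2424} \cdot 9695 \cdot \frac{1}{90820} = \frac{9695}{4848} \cdot \frac{1}{90820} = \frac{1939}{88059072}$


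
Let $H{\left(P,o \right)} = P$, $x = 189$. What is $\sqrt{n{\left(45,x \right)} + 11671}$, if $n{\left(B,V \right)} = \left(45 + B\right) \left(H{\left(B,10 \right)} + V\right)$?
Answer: $\sqrt{32731} \approx 180.92$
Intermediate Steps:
$n{\left(B,V \right)} = \left(45 + B\right) \left(B + V\right)$
$\sqrt{n{\left(45,x \right)} + 11671} = \sqrt{\left(45^{2} + 45 \cdot 45 + 45 \cdot 189 + 45 \cdot 189\right) + 11671} = \sqrt{\left(2025 + 2025 + 8505 + 8505\right) + 11671} = \sqrt{21060 + 11671} = \sqrt{32731}$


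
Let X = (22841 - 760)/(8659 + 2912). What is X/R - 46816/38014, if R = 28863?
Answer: -7817238384817/6347839503411 ≈ -1.2315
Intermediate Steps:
X = 22081/11571 ≈ 1.9083
X/R - 46816/38014 = (22081/11571)/28863 - 46816/38014 = (22081/11571)*(1/28863) - 46816*1/38014 = 22081/333973773 - 23408/19007 = -7817238384817/6347839503411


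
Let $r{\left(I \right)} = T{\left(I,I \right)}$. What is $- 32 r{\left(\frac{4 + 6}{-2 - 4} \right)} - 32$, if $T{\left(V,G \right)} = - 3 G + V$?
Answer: $- \frac{416}{3} \approx -138.67$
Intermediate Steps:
$T{\left(V,G \right)} = V - 3 G$
$r{\left(I \right)} = - 2 I$ ($r{\left(I \right)} = I - 3 I = - 2 I$)
$- 32 r{\left(\frac{4 + 6}{-2 - 4} \right)} - 32 = - 32 \left(- 2 \frac{4 + 6}{-2 - 4}\right) - 32 = - 32 \left(- 2 \frac{10}{-6}\right) - 32 = - 32 \left(- 2 \cdot 10 \left(- \frac{1}{6}\right)\right) - 32 = - 32 \left(\left(-2\right) \left(- \frac{5}{3}\right)\right) - 32 = \left(-32\right) \frac{10}{3} - 32 = - \frac{320}{3} - 32 = - \frac{416}{3}$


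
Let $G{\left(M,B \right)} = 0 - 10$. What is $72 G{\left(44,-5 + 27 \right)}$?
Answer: $-720$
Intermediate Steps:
$G{\left(M,B \right)} = -10$ ($G{\left(M,B \right)} = 0 - 10 = -10$)
$72 G{\left(44,-5 + 27 \right)} = 72 \left(-10\right) = -720$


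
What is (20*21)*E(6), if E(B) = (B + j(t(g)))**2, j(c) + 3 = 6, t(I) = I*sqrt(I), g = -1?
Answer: 34020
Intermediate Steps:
t(I) = I**(3/2)
j(c) = 3 (j(c) = -3 + 6 = 3)
E(B) = (3 + B)**2 (E(B) = (B + 3)**2 = (3 + B)**2)
(20*21)*E(6) = (20*21)*(3 + 6)**2 = 420*9**2 = 420*81 = 34020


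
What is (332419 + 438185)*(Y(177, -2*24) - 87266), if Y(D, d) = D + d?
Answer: -67148120748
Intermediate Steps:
(332419 + 438185)*(Y(177, -2*24) - 87266) = (332419 + 438185)*((177 - 2*24) - 87266) = 770604*((177 - 48) - 87266) = 770604*(129 - 87266) = 770604*(-87137) = -67148120748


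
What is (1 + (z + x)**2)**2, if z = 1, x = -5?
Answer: 289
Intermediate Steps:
(1 + (z + x)**2)**2 = (1 + (1 - 5)**2)**2 = (1 + (-4)**2)**2 = (1 + 16)**2 = 17**2 = 289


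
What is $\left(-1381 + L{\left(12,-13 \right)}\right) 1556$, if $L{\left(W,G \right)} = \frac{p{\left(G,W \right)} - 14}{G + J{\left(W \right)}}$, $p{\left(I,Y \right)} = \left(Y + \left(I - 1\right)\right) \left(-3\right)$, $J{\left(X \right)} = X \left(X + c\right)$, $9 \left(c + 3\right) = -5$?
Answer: $- \frac{569478884}{265} \approx -2.149 \cdot 10^{6}$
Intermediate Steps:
$c = - \frac{32}{9}$ ($c = -3 + \frac{1}{9} \left(-5\right) = -3 - \frac{5}{9} = - \frac{32}{9} \approx -3.5556$)
$J{\left(X \right)} = X \left(- \frac{32}{9} + X\right)$ ($J{\left(X \right)} = X \left(X - \frac{32}{9}\right) = X \left(- \frac{32}{9} + X\right)$)
$p{\left(I,Y \right)} = 3 - 3 I - 3 Y$ ($p{\left(I,Y \right)} = \left(Y + \left(-1 + I\right)\right) \left(-3\right) = \left(-1 + I + Y\right) \left(-3\right) = 3 - 3 I - 3 Y$)
$L{\left(W,G \right)} = \frac{-11 - 3 G - 3 W}{G + \frac{W \left(-32 + 9 W\right)}{9}}$ ($L{\left(W,G \right)} = \frac{\left(3 - 3 G - 3 W\right) - 14}{G + \frac{W \left(-32 + 9 W\right)}{9}} = \frac{-11 - 3 G - 3 W}{G + \frac{W \left(-32 + 9 W\right)}{9}}$)
$\left(-1381 + L{\left(12,-13 \right)}\right) 1556 = \left(-1381 + \frac{9 \left(-11 - -39 - 36\right)}{9 \left(-13\right) + 12 \left(-32 + 9 \cdot 12\right)}\right) 1556 = \left(-1381 + \frac{9 \left(-11 + 39 - 36\right)}{-117 + 12 \left(-32 + 108\right)}\right) 1556 = \left(-1381 + 9 \frac{1}{-117 + 12 \cdot 76} \left(-8\right)\right) 1556 = \left(-1381 + 9 \frac{1}{-117 + 912} \left(-8\right)\right) 1556 = \left(-1381 + 9 \cdot \frac{1}{795} \left(-8\right)\right) 1556 = \left(-1381 - \frac{24}{265}\right) 1556 = \left(- \frac{365989}{265}\right) 1556 = - \frac{569478884}{265}$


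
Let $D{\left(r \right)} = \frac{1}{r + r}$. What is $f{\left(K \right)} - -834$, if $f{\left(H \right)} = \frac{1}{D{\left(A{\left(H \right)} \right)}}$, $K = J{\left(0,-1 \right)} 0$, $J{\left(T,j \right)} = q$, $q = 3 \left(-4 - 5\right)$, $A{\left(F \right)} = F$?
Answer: $834$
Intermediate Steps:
$q = -27$ ($q = 3 \left(-9\right) = -27$)
$D{\left(r \right)} = \frac{1}{2 r}$
$J{\left(T,j \right)} = -27$
$K = 0$ ($K = \left(-27\right) 0 = 0$)
$f{\left(H \right)} = 2 H$ ($f{\left(H \right)} = \frac{1}{\frac{1}{2} \frac{1}{H}} = 2 H$)
$f{\left(K \right)} - -834 = 2 \cdot 0 - -834 = 0 + 834 = 834$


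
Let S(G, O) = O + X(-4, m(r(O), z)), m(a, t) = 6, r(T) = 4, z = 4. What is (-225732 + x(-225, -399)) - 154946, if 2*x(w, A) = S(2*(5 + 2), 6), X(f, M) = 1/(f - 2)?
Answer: -4568101/12 ≈ -3.8068e+5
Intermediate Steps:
X(f, M) = 1/(-2 + f)
S(G, O) = -1/6 + O (S(G, O) = O + 1/(-2 - 4) = O + 1/(-6) = O - 1/6 = -1/6 + O)
x(w, A) = 35/12 (x(w, A) = (-1/6 + 6)/2 = (1/2)*(35/6) = 35/12)
(-225732 + x(-225, -399)) - 154946 = (-225732 + 35/12) - 154946 = -2708749/12 - 154946 = -4568101/12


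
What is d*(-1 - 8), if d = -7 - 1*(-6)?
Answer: 9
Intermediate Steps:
d = -1 (d = -7 + 6 = -1)
d*(-1 - 8) = -(-1 - 8) = -1*(-9) = 9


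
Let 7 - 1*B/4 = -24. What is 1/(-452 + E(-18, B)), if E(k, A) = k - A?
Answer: -1/594 ≈ -0.0016835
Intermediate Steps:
B = 124 (B = 28 - 4*(-24) = 28 + 96 = 124)
1/(-452 + E(-18, B)) = 1/(-452 + (-18 - 1*124)) = 1/(-452 + (-18 - 124)) = 1/(-452 - 142) = 1/(-594) = -1/594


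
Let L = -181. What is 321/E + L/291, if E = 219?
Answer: 17924/21243 ≈ 0.84376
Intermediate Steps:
321/E + L/291 = 321/219 - 181/291 = 321*(1/219) - 181*1/291 = 107/73 - 181/291 = 17924/21243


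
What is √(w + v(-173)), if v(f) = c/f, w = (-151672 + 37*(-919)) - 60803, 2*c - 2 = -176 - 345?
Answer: I*√985906/2 ≈ 496.46*I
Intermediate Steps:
c = -519/2 (c = 1 + (-176 - 345)/2 = 1 + (½)*(-521) = 1 - 521/2 = -519/2 ≈ -259.50)
w = -246478 (w = (-151672 - 34003) - 60803 = -185675 - 60803 = -246478)
v(f) = -519/(2*f)
√(w + v(-173)) = √(-246478 - 519/2/(-173)) = √(-246478 - 519/2*(-1/173)) = √(-246478 + 3/2) = √(-492953/2) = I*√985906/2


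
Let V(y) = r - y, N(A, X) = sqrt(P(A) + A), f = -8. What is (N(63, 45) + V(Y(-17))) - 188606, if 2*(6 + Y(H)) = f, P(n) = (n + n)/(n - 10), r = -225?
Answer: -188821 + 3*sqrt(20405)/53 ≈ -1.8881e+5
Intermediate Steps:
P(n) = 2*n/(-10 + n) (P(n) = (2*n)/(-10 + n) = 2*n/(-10 + n))
N(A, X) = sqrt(A + 2*A/(-10 + A)) (N(A, X) = sqrt(2*A/(-10 + A) + A) = sqrt(A + 2*A/(-10 + A)))
Y(H) = -10 (Y(H) = -6 + (1/2)*(-8) = -6 - 4 = -10)
V(y) = -225 - y
(N(63, 45) + V(Y(-17))) - 188606 = (sqrt(63*(-8 + 63)/(-10 + 63)) + (-225 - 1*(-10))) - 188606 = (sqrt(63*55/53) + (-225 + 10)) - 188606 = (sqrt(63*(1/53)*55) - 215) - 188606 = (sqrt(3465/53) - 215) - 188606 = (3*sqrt(20405)/53 - 215) - 188606 = (-215 + 3*sqrt(20405)/53) - 188606 = -188821 + 3*sqrt(20405)/53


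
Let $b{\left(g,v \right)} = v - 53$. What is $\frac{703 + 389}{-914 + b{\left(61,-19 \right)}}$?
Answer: $- \frac{546}{493} \approx -1.1075$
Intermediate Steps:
$b{\left(g,v \right)} = -53 + v$
$\frac{703 + 389}{-914 + b{\left(61,-19 \right)}} = \frac{703 + 389}{-914 - 72} = \frac{1092}{-914 - 72} = \frac{1092}{-986} = 1092 \left(- \frac{1}{986}\right) = - \frac{546}{493}$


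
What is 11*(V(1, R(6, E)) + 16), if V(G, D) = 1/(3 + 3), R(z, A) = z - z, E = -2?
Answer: 1067/6 ≈ 177.83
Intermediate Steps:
R(z, A) = 0
V(G, D) = ⅙ (V(G, D) = 1/6 = ⅙)
11*(V(1, R(6, E)) + 16) = 11*(⅙ + 16) = 11*(97/6) = 1067/6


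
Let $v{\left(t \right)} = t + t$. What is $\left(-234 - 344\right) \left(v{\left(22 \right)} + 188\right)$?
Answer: $-134096$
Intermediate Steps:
$v{\left(t \right)} = 2 t$
$\left(-234 - 344\right) \left(v{\left(22 \right)} + 188\right) = \left(-234 - 344\right) \left(2 \cdot 22 + 188\right) = - 578 \left(44 + 188\right) = \left(-578\right) 232 = -134096$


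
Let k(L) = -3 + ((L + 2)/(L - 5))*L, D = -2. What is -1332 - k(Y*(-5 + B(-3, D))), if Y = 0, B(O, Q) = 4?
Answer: -1329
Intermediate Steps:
k(L) = -3 + L*(2 + L)/(-5 + L) (k(L) = -3 + ((2 + L)/(-5 + L))*L = -3 + L*(2 + L)/(-5 + L))
-1332 - k(Y*(-5 + B(-3, D))) = -1332 - (15 + (0*(-5 + 4))² - 0*(-5 + 4))/(-5 + 0*(-5 + 4)) = -1332 - (15 + (0*(-1))² - 0*(-1))/(-5 + 0*(-1)) = -1332 - (15 + 0² - 1*0)/(-5 + 0) = -1332 - (15 + 0 + 0)/(-5) = -1332 - (-1)*15/5 = -1332 - 1*(-3) = -1332 + 3 = -1329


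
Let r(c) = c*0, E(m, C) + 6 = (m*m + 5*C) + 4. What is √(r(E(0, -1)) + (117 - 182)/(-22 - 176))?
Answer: √1430/66 ≈ 0.57296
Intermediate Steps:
E(m, C) = -2 + m² + 5*C (E(m, C) = -6 + ((m*m + 5*C) + 4) = -6 + ((m² + 5*C) + 4) = -6 + (4 + m² + 5*C) = -2 + m² + 5*C)
r(c) = 0
√(r(E(0, -1)) + (117 - 182)/(-22 - 176)) = √(0 + (117 - 182)/(-22 - 176)) = √(0 - 65/(-198)) = √(0 - 65*(-1/198)) = √(0 + 65/198) = √(65/198) = √1430/66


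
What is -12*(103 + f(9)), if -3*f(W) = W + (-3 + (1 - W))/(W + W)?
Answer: -10822/9 ≈ -1202.4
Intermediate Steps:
f(W) = -W/3 - (-2 - W)/(6*W) (f(W) = -(W + (-3 + (1 - W))/(W + W))/3 = -(W + (-2 - W)/((2*W)))/3 = -(W + (-2 - W)*(1/(2*W)))/3 = -(W + (-2 - W)/(2*W))/3 = -W/3 - (-2 - W)/(6*W))
-12*(103 + f(9)) = -12*(103 + (⅙)*(2 - 1*9*(-1 + 2*9))/9) = -12*(103 + (⅙)*(⅑)*(2 - 1*9*(-1 + 18))) = -12*(103 + (⅙)*(⅑)*(2 - 1*9*17)) = -12*(103 + (⅙)*(⅑)*(2 - 153)) = -12*(103 + (⅙)*(⅑)*(-151)) = -12*(103 - 151/54) = -12*5411/54 = -10822/9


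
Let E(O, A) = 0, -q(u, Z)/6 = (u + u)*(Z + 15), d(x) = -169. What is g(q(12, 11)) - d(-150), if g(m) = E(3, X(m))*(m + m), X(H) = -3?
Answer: 169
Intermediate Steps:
q(u, Z) = -12*u*(15 + Z) (q(u, Z) = -6*(u + u)*(Z + 15) = -6*2*u*(15 + Z) = -12*u*(15 + Z))
g(m) = 0 (g(m) = 0*(m + m) = 0*(2*m) = 0)
g(q(12, 11)) - d(-150) = 0 - 1*(-169) = 0 + 169 = 169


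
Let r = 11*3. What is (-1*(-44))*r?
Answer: 1452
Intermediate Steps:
r = 33
(-1*(-44))*r = -1*(-44)*33 = 44*33 = 1452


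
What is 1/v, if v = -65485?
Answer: -1/65485 ≈ -1.5271e-5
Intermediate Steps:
1/v = 1/(-65485) = -1/65485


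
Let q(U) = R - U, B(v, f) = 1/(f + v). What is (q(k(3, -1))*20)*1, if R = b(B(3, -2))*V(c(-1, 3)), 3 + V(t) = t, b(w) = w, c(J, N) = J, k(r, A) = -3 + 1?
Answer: -40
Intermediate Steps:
k(r, A) = -2
V(t) = -3 + t
R = -4 (R = (-3 - 1)/(-2 + 3) = -4/1 = 1*(-4) = -4)
q(U) = -4 - U
(q(k(3, -1))*20)*1 = ((-4 - 1*(-2))*20)*1 = ((-4 + 2)*20)*1 = -2*20*1 = -40*1 = -40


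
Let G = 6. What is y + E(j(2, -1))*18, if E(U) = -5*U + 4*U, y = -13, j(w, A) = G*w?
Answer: -229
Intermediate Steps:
j(w, A) = 6*w
E(U) = -U
y + E(j(2, -1))*18 = -13 - 6*2*18 = -13 - 1*12*18 = -13 - 12*18 = -13 - 216 = -229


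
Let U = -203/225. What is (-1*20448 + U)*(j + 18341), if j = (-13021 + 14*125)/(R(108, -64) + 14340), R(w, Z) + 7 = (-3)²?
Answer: -1210226439057053/3226950 ≈ -3.7504e+8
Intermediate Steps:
R(w, Z) = 2 (R(w, Z) = -7 + (-3)² = -7 + 9 = 2)
U = -203/225 (U = (1/225)*(-203) = -203/225 ≈ -0.90222)
j = -11271/14342 (j = (-13021 + 14*125)/(2 + 14340) = (-13021 + 1750)/14342 = -11271*1/14342 = -11271/14342 ≈ -0.78587)
(-1*20448 + U)*(j + 18341) = (-1*20448 - 203/225)*(-11271/14342 + 18341) = (-20448 - 203/225)*(263035351/14342) = -4601003/225*263035351/14342 = -1210226439057053/3226950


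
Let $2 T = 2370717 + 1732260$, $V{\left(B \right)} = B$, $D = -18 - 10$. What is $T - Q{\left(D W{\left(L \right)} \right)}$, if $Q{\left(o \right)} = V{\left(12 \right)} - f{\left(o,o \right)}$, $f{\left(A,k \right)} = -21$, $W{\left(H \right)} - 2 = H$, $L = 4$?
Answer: $\frac{4102911}{2} \approx 2.0515 \cdot 10^{6}$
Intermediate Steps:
$D = -28$ ($D = -18 - 10 = -28$)
$W{\left(H \right)} = 2 + H$
$T = \frac{4102977}{2}$ ($T = \frac{2370717 + 1732260}{2} = \frac{1}{2} \cdot 4102977 = \frac{4102977}{2} \approx 2.0515 \cdot 10^{6}$)
$Q{\left(o \right)} = 33$ ($Q{\left(o \right)} = 12 - -21 = 12 + 21 = 33$)
$T - Q{\left(D W{\left(L \right)} \right)} = \frac{4102977}{2} - 33 = \frac{4102911}{2}$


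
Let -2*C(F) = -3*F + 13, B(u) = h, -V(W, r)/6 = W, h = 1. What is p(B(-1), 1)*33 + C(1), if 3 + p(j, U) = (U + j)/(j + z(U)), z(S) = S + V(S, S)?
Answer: -241/2 ≈ -120.50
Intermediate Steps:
V(W, r) = -6*W
B(u) = 1
z(S) = -5*S (z(S) = S - 6*S = -5*S)
p(j, U) = -3 + (U + j)/(j - 5*U)
C(F) = -13/2 + 3*F/2 (C(F) = -(-3*F + 13)/2 = -(13 - 3*F)/2 = -13/2 + 3*F/2)
p(B(-1), 1)*33 + C(1) = (2*(-1*1 + 8*1)/(1 - 5*1))*33 + (-13/2 + (3/2)*1) = (2*(-1 + 8)/(1 - 5))*33 + (-13/2 + 3/2) = (2*7/(-4))*33 - 5 = (2*(-¼)*7)*33 - 5 = -7/2*33 - 5 = -231/2 - 5 = -241/2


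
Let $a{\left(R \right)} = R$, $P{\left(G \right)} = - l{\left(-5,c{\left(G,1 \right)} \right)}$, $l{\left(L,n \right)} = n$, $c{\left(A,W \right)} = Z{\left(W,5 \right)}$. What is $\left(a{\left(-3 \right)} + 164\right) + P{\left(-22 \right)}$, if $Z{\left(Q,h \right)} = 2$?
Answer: $159$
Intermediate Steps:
$c{\left(A,W \right)} = 2$
$P{\left(G \right)} = -2$ ($P{\left(G \right)} = \left(-1\right) 2 = -2$)
$\left(a{\left(-3 \right)} + 164\right) + P{\left(-22 \right)} = \left(-3 + 164\right) - 2 = 161 - 2 = 159$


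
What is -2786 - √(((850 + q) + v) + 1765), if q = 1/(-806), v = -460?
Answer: -2786 - √1399964774/806 ≈ -2832.4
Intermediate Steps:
q = -1/806 ≈ -0.0012407
-2786 - √(((850 + q) + v) + 1765) = -2786 - √(((850 - 1/806) - 460) + 1765) = -2786 - √((685099/806 - 460) + 1765) = -2786 - √(314339/806 + 1765) = -2786 - √(1736929/806) = -2786 - √1399964774/806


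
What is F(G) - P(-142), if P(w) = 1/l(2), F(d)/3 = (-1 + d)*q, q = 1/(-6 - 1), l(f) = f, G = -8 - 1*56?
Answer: 383/14 ≈ 27.357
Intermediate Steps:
G = -64 (G = -8 - 56 = -64)
q = -1/7 (q = 1/(-7) = -1/7 ≈ -0.14286)
F(d) = 3/7 - 3*d/7 (F(d) = 3*((-1 + d)*(-1/7)) = 3*(1/7 - d/7) = 3/7 - 3*d/7)
P(w) = 1/2
F(G) - P(-142) = (3/7 - 3/7*(-64)) - 1*1/2 = (3/7 + 192/7) - 1/2 = 195/7 - 1/2 = 383/14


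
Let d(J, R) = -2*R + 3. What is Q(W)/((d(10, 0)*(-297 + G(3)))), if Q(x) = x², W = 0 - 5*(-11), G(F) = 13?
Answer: -3025/852 ≈ -3.5505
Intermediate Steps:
d(J, R) = 3 - 2*R
W = 55 (W = 0 + 55 = 55)
Q(W)/((d(10, 0)*(-297 + G(3)))) = 55²/(((3 - 2*0)*(-297 + 13))) = 3025/(((3 + 0)*(-284))) = 3025/((3*(-284))) = 3025/(-852) = 3025*(-1/852) = -3025/852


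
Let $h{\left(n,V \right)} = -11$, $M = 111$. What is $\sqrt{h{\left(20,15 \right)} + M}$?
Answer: $10$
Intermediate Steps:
$\sqrt{h{\left(20,15 \right)} + M} = \sqrt{-11 + 111} = \sqrt{100} = 10$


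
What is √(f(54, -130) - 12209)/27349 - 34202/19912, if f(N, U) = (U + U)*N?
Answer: -17101/9956 + I*√26249/27349 ≈ -1.7177 + 0.005924*I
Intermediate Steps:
f(N, U) = 2*N*U (f(N, U) = (2*U)*N = 2*N*U)
√(f(54, -130) - 12209)/27349 - 34202/19912 = √(2*54*(-130) - 12209)/27349 - 34202/19912 = √(-14040 - 12209)*(1/27349) - 34202*1/19912 = √(-26249)*(1/27349) - 17101/9956 = (I*√26249)*(1/27349) - 17101/9956 = I*√26249/27349 - 17101/9956 = -17101/9956 + I*√26249/27349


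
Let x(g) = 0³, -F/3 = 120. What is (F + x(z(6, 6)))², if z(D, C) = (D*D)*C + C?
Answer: 129600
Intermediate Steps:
F = -360 (F = -3*120 = -360)
z(D, C) = C + C*D² (z(D, C) = D²*C + C = C*D² + C = C + C*D²)
x(g) = 0
(F + x(z(6, 6)))² = (-360 + 0)² = (-360)² = 129600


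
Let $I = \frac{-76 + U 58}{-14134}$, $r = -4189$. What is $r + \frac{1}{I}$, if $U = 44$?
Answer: $- \frac{5193049}{1238} \approx -4194.7$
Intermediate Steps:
$I = - \frac{1238}{7067}$ ($I = \frac{-76 + 44 \cdot 58}{-14134} = \left(-76 + 2552\right) \left(- \frac{1}{14134}\right) = 2476 \left(- \frac{1}{14134}\right) = - \frac{1238}{7067} \approx -0.17518$)
$r + \frac{1}{I} = -4189 + \frac{1}{- \frac{1238}{7067}} = -4189 - \frac{7067}{1238} = - \frac{5193049}{1238}$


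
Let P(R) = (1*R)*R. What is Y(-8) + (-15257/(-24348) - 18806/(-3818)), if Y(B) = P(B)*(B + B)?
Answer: -47337790111/46480332 ≈ -1018.4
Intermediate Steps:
P(R) = R**2 (P(R) = R*R = R**2)
Y(B) = 2*B**3 (Y(B) = B**2*(B + B) = B**2*(2*B) = 2*B**3)
Y(-8) + (-15257/(-24348) - 18806/(-3818)) = 2*(-8)**3 + (-15257/(-24348) - 18806/(-3818)) = 2*(-512) + (-15257*(-1/24348) - 18806*(-1/3818)) = -1024 + (15257/24348 + 9403/1909) = -1024 + 258069857/46480332 = -47337790111/46480332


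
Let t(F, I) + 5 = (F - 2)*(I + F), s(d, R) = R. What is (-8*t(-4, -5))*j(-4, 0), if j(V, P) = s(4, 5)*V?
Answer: 7840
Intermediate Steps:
t(F, I) = -5 + (-2 + F)*(F + I) (t(F, I) = -5 + (F - 2)*(I + F) = -5 + (-2 + F)*(F + I))
j(V, P) = 5*V
(-8*t(-4, -5))*j(-4, 0) = (-8*(-5 + (-4)² - 2*(-4) - 2*(-5) - 4*(-5)))*(5*(-4)) = -8*(-5 + 16 + 8 + 10 + 20)*(-20) = -8*49*(-20) = -392*(-20) = 7840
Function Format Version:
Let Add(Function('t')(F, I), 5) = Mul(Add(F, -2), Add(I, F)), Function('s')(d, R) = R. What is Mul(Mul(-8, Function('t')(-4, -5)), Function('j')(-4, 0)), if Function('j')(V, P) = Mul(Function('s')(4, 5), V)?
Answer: 7840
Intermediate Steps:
Function('t')(F, I) = Add(-5, Mul(Add(-2, F), Add(F, I))) (Function('t')(F, I) = Add(-5, Mul(Add(F, -2), Add(I, F))) = Add(-5, Mul(Add(-2, F), Add(F, I))))
Function('j')(V, P) = Mul(5, V)
Mul(Mul(-8, Function('t')(-4, -5)), Function('j')(-4, 0)) = Mul(Mul(-8, Add(-5, Pow(-4, 2), Mul(-2, -4), Mul(-2, -5), Mul(-4, -5))), Mul(5, -4)) = Mul(Mul(-8, Add(-5, 16, 8, 10, 20)), -20) = Mul(Mul(-8, 49), -20) = Mul(-392, -20) = 7840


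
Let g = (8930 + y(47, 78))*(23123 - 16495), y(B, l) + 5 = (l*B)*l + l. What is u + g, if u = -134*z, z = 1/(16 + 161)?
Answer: 346023535222/177 ≈ 1.9549e+9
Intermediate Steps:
z = 1/177 ≈ 0.0056497
u = -134/177 (u = -134*1/177 = -134/177 ≈ -0.75706)
y(B, l) = -5 + l + B*l² (y(B, l) = -5 + ((l*B)*l + l) = -5 + ((B*l)*l + l) = -5 + (B*l² + l) = -5 + (l + B*l²) = -5 + l + B*l²)
g = 1954935228 (g = (8930 + (-5 + 78 + 47*78²))*(23123 - 16495) = (8930 + (-5 + 78 + 47*6084))*6628 = (8930 + (-5 + 78 + 285948))*6628 = (8930 + 286021)*6628 = 294951*6628 = 1954935228)
u + g = -134/177 + 1954935228 = 346023535222/177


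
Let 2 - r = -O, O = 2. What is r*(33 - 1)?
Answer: 128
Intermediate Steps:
r = 4 (r = 2 - (-1)*2 = 2 - 1*(-2) = 2 + 2 = 4)
r*(33 - 1) = 4*(33 - 1) = 4*32 = 128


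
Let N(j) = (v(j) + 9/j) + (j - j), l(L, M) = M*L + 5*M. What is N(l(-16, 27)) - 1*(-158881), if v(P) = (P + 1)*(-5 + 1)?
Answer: 5282144/33 ≈ 1.6007e+5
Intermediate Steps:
v(P) = -4 - 4*P (v(P) = (1 + P)*(-4) = -4 - 4*P)
l(L, M) = 5*M + L*M (l(L, M) = L*M + 5*M = 5*M + L*M)
N(j) = -4 - 4*j + 9/j (N(j) = ((-4 - 4*j) + 9/j) + (j - j) = (-4 - 4*j + 9/j) + 0 = -4 - 4*j + 9/j)
N(l(-16, 27)) - 1*(-158881) = (-4 - 108*(5 - 16) + 9/((27*(5 - 16)))) - 1*(-158881) = (-4 - 108*(-11) + 9/((27*(-11)))) + 158881 = (-4 - 4*(-297) + 9/(-297)) + 158881 = (-4 + 1188 + 9*(-1/297)) + 158881 = (-4 + 1188 - 1/33) + 158881 = 39071/33 + 158881 = 5282144/33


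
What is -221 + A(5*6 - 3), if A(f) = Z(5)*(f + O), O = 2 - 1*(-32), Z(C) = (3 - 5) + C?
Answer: -38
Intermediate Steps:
Z(C) = -2 + C
O = 34 (O = 2 + 32 = 34)
A(f) = 102 + 3*f (A(f) = (-2 + 5)*(f + 34) = 3*(34 + f) = 102 + 3*f)
-221 + A(5*6 - 3) = -221 + (102 + 3*(5*6 - 3)) = -221 + (102 + 3*(30 - 3)) = -221 + (102 + 3*27) = -221 + (102 + 81) = -221 + 183 = -38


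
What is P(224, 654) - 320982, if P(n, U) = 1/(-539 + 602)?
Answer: -20221865/63 ≈ -3.2098e+5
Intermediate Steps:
P(n, U) = 1/63
P(224, 654) - 320982 = 1/63 - 320982 = -20221865/63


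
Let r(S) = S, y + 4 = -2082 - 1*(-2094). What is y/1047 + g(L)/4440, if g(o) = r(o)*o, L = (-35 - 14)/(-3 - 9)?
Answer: 2542909/223136640 ≈ 0.011396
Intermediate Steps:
L = 49/12 (L = -49/(-12) = -49*(-1/12) = 49/12 ≈ 4.0833)
y = 8 (y = -4 + (-2082 - 1*(-2094)) = -4 + (-2082 + 2094) = -4 + 12 = 8)
g(o) = o² (g(o) = o*o = o²)
y/1047 + g(L)/4440 = 8/1047 + (49/12)²/4440 = 8*(1/1047) + (2401/144)*(1/4440) = 8/1047 + 2401/639360 = 2542909/223136640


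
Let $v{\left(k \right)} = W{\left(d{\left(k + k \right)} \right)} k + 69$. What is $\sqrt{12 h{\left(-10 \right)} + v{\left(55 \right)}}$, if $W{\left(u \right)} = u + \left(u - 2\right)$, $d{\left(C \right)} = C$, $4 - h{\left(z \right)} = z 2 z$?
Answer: $\sqrt{9707} \approx 98.524$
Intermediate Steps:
$h{\left(z \right)} = 4 - 2 z^{2}$ ($h{\left(z \right)} = 4 - z 2 z = 4 - 2 z z = 4 - 2 z^{2}$)
$W{\left(u \right)} = -2 + 2 u$ ($W{\left(u \right)} = u + \left(u - 2\right) = u + \left(-2 + u\right) = -2 + 2 u$)
$v{\left(k \right)} = 69 + k \left(-2 + 4 k\right)$ ($v{\left(k \right)} = \left(-2 + 2 \left(k + k\right)\right) k + 69 = \left(-2 + 2 \cdot 2 k\right) k + 69 = \left(-2 + 4 k\right) k + 69 = k \left(-2 + 4 k\right) + 69 = 69 + k \left(-2 + 4 k\right)$)
$\sqrt{12 h{\left(-10 \right)} + v{\left(55 \right)}} = \sqrt{12 \left(4 - 2 \left(-10\right)^{2}\right) + \left(69 + 2 \cdot 55 \left(-1 + 2 \cdot 55\right)\right)} = \sqrt{12 \left(4 - 200\right) + \left(69 + 2 \cdot 55 \left(-1 + 110\right)\right)} = \sqrt{12 \left(4 - 200\right) + \left(69 + 2 \cdot 55 \cdot 109\right)} = \sqrt{12 \left(-196\right) + \left(69 + 11990\right)} = \sqrt{-2352 + 12059} = \sqrt{9707}$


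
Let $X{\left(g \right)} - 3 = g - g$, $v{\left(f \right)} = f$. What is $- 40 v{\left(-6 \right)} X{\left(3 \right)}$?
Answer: $720$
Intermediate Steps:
$X{\left(g \right)} = 3$ ($X{\left(g \right)} = 3 + \left(g - g\right) = 3 + 0 = 3$)
$- 40 v{\left(-6 \right)} X{\left(3 \right)} = \left(-40\right) \left(-6\right) 3 = 240 \cdot 3 = 720$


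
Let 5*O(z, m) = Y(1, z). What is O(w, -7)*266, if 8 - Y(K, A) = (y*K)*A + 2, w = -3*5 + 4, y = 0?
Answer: 1596/5 ≈ 319.20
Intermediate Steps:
w = -11 (w = -15 + 4 = -11)
Y(K, A) = 6 (Y(K, A) = 8 - ((0*K)*A + 2) = 8 - (0*A + 2) = 8 - (0 + 2) = 8 - 1*2 = 8 - 2 = 6)
O(z, m) = 6/5 (O(z, m) = (⅕)*6 = 6/5)
O(w, -7)*266 = (6/5)*266 = 1596/5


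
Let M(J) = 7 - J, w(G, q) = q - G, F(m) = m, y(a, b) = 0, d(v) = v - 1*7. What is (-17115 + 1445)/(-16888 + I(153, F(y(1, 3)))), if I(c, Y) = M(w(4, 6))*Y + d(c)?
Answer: 7835/8371 ≈ 0.93597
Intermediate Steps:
d(v) = -7 + v (d(v) = v - 7 = -7 + v)
I(c, Y) = -7 + c + 5*Y (I(c, Y) = (7 - (6 - 1*4))*Y + (-7 + c) = (7 - (6 - 4))*Y + (-7 + c) = (7 - 1*2)*Y + (-7 + c) = (7 - 2)*Y + (-7 + c) = 5*Y + (-7 + c) = -7 + c + 5*Y)
(-17115 + 1445)/(-16888 + I(153, F(y(1, 3)))) = (-17115 + 1445)/(-16888 + (-7 + 153 + 5*0)) = -15670/(-16888 + (-7 + 153 + 0)) = -15670/(-16888 + 146) = -15670/(-16742) = -15670*(-1/16742) = 7835/8371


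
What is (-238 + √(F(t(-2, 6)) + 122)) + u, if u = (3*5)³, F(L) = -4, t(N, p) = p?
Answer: 3137 + √118 ≈ 3147.9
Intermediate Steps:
u = 3375 (u = 15³ = 3375)
(-238 + √(F(t(-2, 6)) + 122)) + u = (-238 + √(-4 + 122)) + 3375 = (-238 + √118) + 3375 = 3137 + √118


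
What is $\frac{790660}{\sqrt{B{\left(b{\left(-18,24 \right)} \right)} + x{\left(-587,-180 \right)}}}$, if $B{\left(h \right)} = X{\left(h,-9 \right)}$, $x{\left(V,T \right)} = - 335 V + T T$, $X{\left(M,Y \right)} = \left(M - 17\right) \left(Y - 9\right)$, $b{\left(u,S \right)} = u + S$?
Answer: $\frac{790660 \sqrt{229243}}{229243} \approx 1651.4$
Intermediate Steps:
$b{\left(u,S \right)} = S + u$
$X{\left(M,Y \right)} = \left(-17 + M\right) \left(-9 + Y\right)$
$x{\left(V,T \right)} = T^{2} - 335 V$ ($x{\left(V,T \right)} = - 335 V + T^{2} = T^{2} - 335 V$)
$B{\left(h \right)} = 306 - 18 h$ ($B{\left(h \right)} = 153 - -153 - 9 h + h \left(-9\right) = 153 + 153 - 9 h - 9 h = 306 - 18 h$)
$\frac{790660}{\sqrt{B{\left(b{\left(-18,24 \right)} \right)} + x{\left(-587,-180 \right)}}} = \frac{790660}{\sqrt{\left(306 - 18 \left(24 - 18\right)\right) + \left(\left(-180\right)^{2} - -196645\right)}} = \frac{790660}{\sqrt{\left(306 - 108\right) + \left(32400 + 196645\right)}} = \frac{790660}{\sqrt{\left(306 - 108\right) + 229045}} = \frac{790660}{\sqrt{198 + 229045}} = \frac{790660}{\sqrt{229243}} = 790660 \frac{\sqrt{229243}}{229243} = \frac{790660 \sqrt{229243}}{229243}$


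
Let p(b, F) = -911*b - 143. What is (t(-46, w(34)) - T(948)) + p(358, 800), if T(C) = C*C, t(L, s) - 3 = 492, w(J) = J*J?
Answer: -1224490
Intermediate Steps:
w(J) = J²
p(b, F) = -143 - 911*b
t(L, s) = 495 (t(L, s) = 3 + 492 = 495)
T(C) = C²
(t(-46, w(34)) - T(948)) + p(358, 800) = (495 - 1*948²) + (-143 - 911*358) = (495 - 1*898704) + (-143 - 326138) = (495 - 898704) - 326281 = -898209 - 326281 = -1224490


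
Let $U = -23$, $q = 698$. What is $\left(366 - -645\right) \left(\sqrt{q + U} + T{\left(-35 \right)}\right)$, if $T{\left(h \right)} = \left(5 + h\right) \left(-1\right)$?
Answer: $30330 + 15165 \sqrt{3} \approx 56597.0$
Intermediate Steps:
$T{\left(h \right)} = -5 - h$
$\left(366 - -645\right) \left(\sqrt{q + U} + T{\left(-35 \right)}\right) = \left(366 - -645\right) \left(\sqrt{698 - 23} - -30\right) = \left(366 + 645\right) \left(\sqrt{675} + \left(-5 + 35\right)\right) = 1011 \left(15 \sqrt{3} + 30\right) = 1011 \left(30 + 15 \sqrt{3}\right) = 30330 + 15165 \sqrt{3}$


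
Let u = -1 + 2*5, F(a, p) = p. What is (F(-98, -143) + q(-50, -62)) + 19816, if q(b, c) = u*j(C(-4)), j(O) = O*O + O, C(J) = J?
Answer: 19781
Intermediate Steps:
j(O) = O + O**2 (j(O) = O**2 + O = O + O**2)
u = 9 (u = -1 + 10 = 9)
q(b, c) = 108 (q(b, c) = 9*(-4*(1 - 4)) = 9*(-4*(-3)) = 9*12 = 108)
(F(-98, -143) + q(-50, -62)) + 19816 = (-143 + 108) + 19816 = -35 + 19816 = 19781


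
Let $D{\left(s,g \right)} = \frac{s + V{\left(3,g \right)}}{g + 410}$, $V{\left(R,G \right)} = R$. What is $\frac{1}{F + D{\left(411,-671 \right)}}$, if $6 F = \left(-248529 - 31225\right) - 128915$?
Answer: $- \frac{58}{3950559} \approx -1.4681 \cdot 10^{-5}$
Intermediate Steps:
$F = - \frac{136223}{2}$ ($F = \frac{\left(-248529 - 31225\right) - 128915}{6} = \frac{-279754 - 128915}{6} = \frac{1}{6} \left(-408669\right) = - \frac{136223}{2} \approx -68112.0$)
$D{\left(s,g \right)} = \frac{3 + s}{410 + g}$ ($D{\left(s,g \right)} = \frac{s + 3}{g + 410} = \frac{3 + s}{410 + g}$)
$\frac{1}{F + D{\left(411,-671 \right)}} = \frac{1}{- \frac{136223}{2} + \frac{3 + 411}{410 - 671}} = \frac{1}{- \frac{136223}{2} + \frac{1}{-261} \cdot 414} = \frac{1}{- \frac{136223}{2} - \frac{46}{29}} = \frac{1}{- \frac{3950559}{58}} = - \frac{58}{3950559}$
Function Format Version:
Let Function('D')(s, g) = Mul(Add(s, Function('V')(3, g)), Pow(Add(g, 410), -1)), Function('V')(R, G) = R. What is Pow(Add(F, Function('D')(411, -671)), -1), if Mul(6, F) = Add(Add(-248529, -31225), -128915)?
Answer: Rational(-58, 3950559) ≈ -1.4681e-5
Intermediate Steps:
F = Rational(-136223, 2) (F = Mul(Rational(1, 6), Add(Add(-248529, -31225), -128915)) = Mul(Rational(1, 6), Add(-279754, -128915)) = Mul(Rational(1, 6), -408669) = Rational(-136223, 2) ≈ -68112.)
Function('D')(s, g) = Mul(Pow(Add(410, g), -1), Add(3, s)) (Function('D')(s, g) = Mul(Add(s, 3), Pow(Add(g, 410), -1)) = Mul(Add(3, s), Pow(Add(410, g), -1)) = Mul(Pow(Add(410, g), -1), Add(3, s)))
Pow(Add(F, Function('D')(411, -671)), -1) = Pow(Add(Rational(-136223, 2), Mul(Pow(Add(410, -671), -1), Add(3, 411))), -1) = Pow(Add(Rational(-136223, 2), Mul(Pow(-261, -1), 414)), -1) = Pow(Add(Rational(-136223, 2), Mul(Rational(-1, 261), 414)), -1) = Pow(Add(Rational(-136223, 2), Rational(-46, 29)), -1) = Pow(Rational(-3950559, 58), -1) = Rational(-58, 3950559)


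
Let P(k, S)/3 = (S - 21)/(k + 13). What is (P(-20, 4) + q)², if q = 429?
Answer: 9326916/49 ≈ 1.9035e+5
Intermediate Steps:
P(k, S) = 3*(-21 + S)/(13 + k) (P(k, S) = 3*((S - 21)/(k + 13)) = 3*((-21 + S)/(13 + k)) = 3*(-21 + S)/(13 + k))
(P(-20, 4) + q)² = (3*(-21 + 4)/(13 - 20) + 429)² = (3*(-17)/(-7) + 429)² = (3*(-⅐)*(-17) + 429)² = (51/7 + 429)² = (3054/7)² = 9326916/49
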